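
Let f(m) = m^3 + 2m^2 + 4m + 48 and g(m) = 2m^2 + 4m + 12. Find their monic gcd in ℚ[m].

1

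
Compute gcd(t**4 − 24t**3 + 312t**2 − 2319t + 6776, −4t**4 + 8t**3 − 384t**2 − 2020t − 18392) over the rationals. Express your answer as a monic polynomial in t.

By polynomial division,
  t**4 − 24t**3 + 312t**2 − 2319t + 6776 = (−1/4)(−4t**4 + 8t**3 − 384t**2 − 2020t − 18392) + (−22t**3 + 216t**2 − 2824t + 2178)
  −4t**4 + 8t**3 − 384t**2 − 2020t − 18392 = ((2/11)t + 172/121)(−22t**3 + 216t**2 − 2824t + 2178) + (−(21488/121)t**2 + (193392/121)t − 21488)
  −22t**3 + 216t**2 − 2824t + 2178 = ((1331/10744)t − 1089/10744)(−(21488/121)t**2 + (193392/121)t − 21488) + (0)
Last nonzero remainder: −(21488/121)t**2 + (193392/121)t − 21488. Dividing through by −21488/121 gives the monic gcd t**2 − 9t + 121.

t**2 − 9t + 121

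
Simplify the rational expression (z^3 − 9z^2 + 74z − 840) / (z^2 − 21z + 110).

(z^2 + z + 84)/(z − 11)

Repeated division with remainder:
  z^3 − 9z^2 + 74z − 840 = (z + 12)(z^2 − 21z + 110) + (216z − 2160)
  z^2 − 21z + 110 = ((1/216)z − 11/216)(216z − 2160) + (0)
Last nonzero remainder: 216z − 2160. Dividing through by 216 gives the monic gcd z − 10.
Cancel z − 10 from numerator and denominator to get the reduced form.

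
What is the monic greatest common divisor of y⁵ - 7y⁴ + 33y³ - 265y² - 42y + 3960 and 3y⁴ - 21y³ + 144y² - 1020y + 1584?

By polynomial division,
  y⁵ - 7y⁴ + 33y³ - 265y² - 42y + 3960 = ((1/3)y)(3y⁴ - 21y³ + 144y² - 1020y + 1584) + (-15y³ + 75y² - 570y + 3960)
  3y⁴ - 21y³ + 144y² - 1020y + 1584 = (-(1/5)y + 2/5)(-15y³ + 75y² - 570y + 3960) + (0)
Last nonzero remainder: -15y³ + 75y² - 570y + 3960. Dividing through by -15 gives the monic gcd y³ - 5y² + 38y - 264.

y³ - 5y² + 38y - 264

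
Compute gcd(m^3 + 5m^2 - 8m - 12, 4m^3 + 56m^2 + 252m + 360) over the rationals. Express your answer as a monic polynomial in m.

Repeated division with remainder:
  m^3 + 5m^2 - 8m - 12 = (1/4)(4m^3 + 56m^2 + 252m + 360) + (-9m^2 - 71m - 102)
  4m^3 + 56m^2 + 252m + 360 = (-(4/9)m - 220/81)(-9m^2 - 71m - 102) + ((1120/81)m + 2240/27)
  -9m^2 - 71m - 102 = (-(729/1120)m - 1377/1120)((1120/81)m + 2240/27) + (0)
Last nonzero remainder: (1120/81)m + 2240/27. Dividing through by 1120/81 gives the monic gcd m + 6.

m + 6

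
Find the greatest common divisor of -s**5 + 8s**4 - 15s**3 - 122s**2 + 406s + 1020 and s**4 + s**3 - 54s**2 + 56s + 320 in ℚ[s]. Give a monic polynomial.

s**2 - 3s - 10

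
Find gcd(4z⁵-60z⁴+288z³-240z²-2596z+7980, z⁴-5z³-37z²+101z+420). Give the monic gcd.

Euclidean algorithm in ℚ[z]:
  4z⁵-60z⁴+288z³-240z²-2596z+7980 = (4z-40)(z⁴-5z³-37z²+101z+420) + (236z³-2124z²-236z+24780)
  z⁴-5z³-37z²+101z+420 = ((1/236)z+1/59)(236z³-2124z²-236z+24780) + (0)
Last nonzero remainder: 236z³-2124z²-236z+24780. Dividing through by 236 gives the monic gcd z³-9z²-z+105.

z³-9z²-z+105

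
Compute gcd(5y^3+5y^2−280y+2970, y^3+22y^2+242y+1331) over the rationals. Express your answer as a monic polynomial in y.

y+11

Repeated division with remainder:
  5y^3+5y^2−280y+2970 = (5)(y^3+22y^2+242y+1331) + (−105y^2−1490y−3685)
  y^3+22y^2+242y+1331 = (−(1/105)y−164/2205)(−105y^2−1490y−3685) + ((42373/441)y+466103/441)
  −105y^2−1490y−3685 = (−(46305/42373)y−147735/42373)((42373/441)y+466103/441) + (0)
Last nonzero remainder: (42373/441)y+466103/441. Dividing through by 42373/441 gives the monic gcd y+11.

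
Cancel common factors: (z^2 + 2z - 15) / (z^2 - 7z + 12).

Repeated division with remainder:
  z^2 + 2z - 15 = (z^2 - 7z + 12) + (9z - 27)
  z^2 - 7z + 12 = ((1/9)z - 4/9)(9z - 27) + (0)
Last nonzero remainder: 9z - 27. Dividing through by 9 gives the monic gcd z - 3.
Cancel z - 3 from numerator and denominator to get the reduced form.

(z + 5)/(z - 4)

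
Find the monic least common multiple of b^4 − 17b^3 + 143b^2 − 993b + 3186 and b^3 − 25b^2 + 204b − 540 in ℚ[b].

b^5 − 27b^4 + 313b^3 − 2423b^2 + 13116b − 31860

By polynomial division,
  b^4 − 17b^3 + 143b^2 − 993b + 3186 = (b + 8)(b^3 − 25b^2 + 204b − 540) + (139b^2 − 2085b + 7506)
  b^3 − 25b^2 + 204b − 540 = ((1/139)b − 10/139)(139b^2 − 2085b + 7506) + (0)
Last nonzero remainder: 139b^2 − 2085b + 7506. Dividing through by 139 gives the monic gcd b^2 − 15b + 54.
Then lcm(f, g) = f·g / gcd(f, g); expanding and making the result monic gives the answer.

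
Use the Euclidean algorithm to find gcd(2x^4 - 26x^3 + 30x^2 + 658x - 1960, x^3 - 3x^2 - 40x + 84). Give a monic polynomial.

x - 7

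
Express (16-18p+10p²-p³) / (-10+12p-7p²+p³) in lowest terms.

Apply the Euclidean algorithm:
  -p³+10p²-18p+16 = (-1)(p³-7p²+12p-10) + (3p²-6p+6)
  p³-7p²+12p-10 = ((1/3)p-5/3)(3p²-6p+6) + (0)
Last nonzero remainder: 3p²-6p+6. Dividing through by 3 gives the monic gcd p²-2p+2.
Cancel p²-2p+2 from numerator and denominator to get the reduced form.

(8-p)/(-5+p)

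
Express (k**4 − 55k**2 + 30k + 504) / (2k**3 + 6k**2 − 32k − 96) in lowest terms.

(k**2 + k − 42)/(2k + 8)

By polynomial division,
  k**4 − 55k**2 + 30k + 504 = ((1/2)k − 3/2)(2k**3 + 6k**2 − 32k − 96) + (−30k**2 + 30k + 360)
  2k**3 + 6k**2 − 32k − 96 = (−(1/15)k − 4/15)(−30k**2 + 30k + 360) + (0)
Last nonzero remainder: −30k**2 + 30k + 360. Dividing through by −30 gives the monic gcd k**2 − k − 12.
Cancel k**2 − k − 12 from numerator and denominator to get the reduced form.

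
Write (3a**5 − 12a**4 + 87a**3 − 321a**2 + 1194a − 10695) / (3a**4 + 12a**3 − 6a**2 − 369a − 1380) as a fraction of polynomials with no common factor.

(a**2 − 4a + 31)/(a + 4)

Apply the Euclidean algorithm:
  3a**5 − 12a**4 + 87a**3 − 321a**2 + 1194a − 10695 = (a − 8)(3a**4 + 12a**3 − 6a**2 − 369a − 1380) + (189a**3 − 378a − 21735)
  3a**4 + 12a**3 − 6a**2 − 369a − 1380 = ((1/63)a + 4/63)(189a**3 − 378a − 21735) + (0)
Last nonzero remainder: 189a**3 − 378a − 21735. Dividing through by 189 gives the monic gcd a**3 − 2a − 115.
Cancel a**3 − 2a − 115 from numerator and denominator to get the reduced form.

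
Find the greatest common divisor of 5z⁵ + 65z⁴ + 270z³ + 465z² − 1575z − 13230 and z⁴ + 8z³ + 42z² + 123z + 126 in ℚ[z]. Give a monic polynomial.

Apply the Euclidean algorithm:
  5z⁵ + 65z⁴ + 270z³ + 465z² − 1575z − 13230 = (5z + 25)(z⁴ + 8z³ + 42z² + 123z + 126) + (−140z³ − 1200z² − 5280z − 16380)
  z⁴ + 8z³ + 42z² + 123z + 126 = (−(1/140)z + 1/245)(−140z³ − 1200z² − 5280z − 16380) + ((450/49)z² + (1350/49)z + 1350/7)
  −140z³ − 1200z² − 5280z − 16380 = (−(686/45)z − 1274/15)((450/49)z² + (1350/49)z + 1350/7) + (0)
Last nonzero remainder: (450/49)z² + (1350/49)z + 1350/7. Dividing through by 450/49 gives the monic gcd z² + 3z + 21.

z² + 3z + 21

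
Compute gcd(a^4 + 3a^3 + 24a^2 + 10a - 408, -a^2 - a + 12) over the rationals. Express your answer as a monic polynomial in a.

a^2 + a - 12

By polynomial division,
  a^4 + 3a^3 + 24a^2 + 10a - 408 = (-a^2 - 2a - 34)(-a^2 - a + 12) + (0)
Last nonzero remainder: -a^2 - a + 12. Dividing through by -1 gives the monic gcd a^2 + a - 12.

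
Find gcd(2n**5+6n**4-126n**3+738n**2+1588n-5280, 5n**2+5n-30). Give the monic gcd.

n**2+n-6

Repeated division with remainder:
  2n**5+6n**4-126n**3+738n**2+1588n-5280 = ((2/5)n**3+(4/5)n**2-(118/5)n+176)(5n**2+5n-30) + (0)
Last nonzero remainder: 5n**2+5n-30. Dividing through by 5 gives the monic gcd n**2+n-6.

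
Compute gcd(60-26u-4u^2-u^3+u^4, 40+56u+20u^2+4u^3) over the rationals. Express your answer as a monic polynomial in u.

10+4u+u^2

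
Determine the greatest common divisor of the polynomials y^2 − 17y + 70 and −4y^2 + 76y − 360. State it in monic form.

Repeated division with remainder:
  y^2 − 17y + 70 = (−1/4)(−4y^2 + 76y − 360) + (2y − 20)
  −4y^2 + 76y − 360 = (−2y + 18)(2y − 20) + (0)
Last nonzero remainder: 2y − 20. Dividing through by 2 gives the monic gcd y − 10.

y − 10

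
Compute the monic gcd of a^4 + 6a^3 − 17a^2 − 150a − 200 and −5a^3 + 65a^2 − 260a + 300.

a − 5

Repeated division with remainder:
  a^4 + 6a^3 − 17a^2 − 150a − 200 = (−(1/5)a − 19/5)(−5a^3 + 65a^2 − 260a + 300) + (178a^2 − 1078a + 940)
  −5a^3 + 65a^2 − 260a + 300 = (−(5/178)a + 1545/7921)(178a^2 − 1078a + 940) + (−(184800/7921)a + 924000/7921)
  178a^2 − 1078a + 940 = (−(704969/92400)a + 372287/46200)(−(184800/7921)a + 924000/7921) + (0)
Last nonzero remainder: −(184800/7921)a + 924000/7921. Dividing through by −184800/7921 gives the monic gcd a − 5.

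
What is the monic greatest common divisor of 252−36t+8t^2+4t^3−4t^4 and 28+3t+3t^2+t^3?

7−t+t^2

Repeated division with remainder:
  −4t^4+4t^3+8t^2−36t+252 = (−4t+16)(t^3+3t^2+3t+28) + (−28t^2+28t−196)
  t^3+3t^2+3t+28 = (−(1/28)t−1/7)(−28t^2+28t−196) + (0)
Last nonzero remainder: −28t^2+28t−196. Dividing through by −28 gives the monic gcd t^2−t+7.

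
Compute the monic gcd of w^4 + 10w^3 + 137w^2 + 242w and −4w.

Apply the Euclidean algorithm:
  w^4 + 10w^3 + 137w^2 + 242w = (−(1/4)w^3 − (5/2)w^2 − (137/4)w − 121/2)(−4w) + (0)
Last nonzero remainder: −4w. Dividing through by −4 gives the monic gcd w.

w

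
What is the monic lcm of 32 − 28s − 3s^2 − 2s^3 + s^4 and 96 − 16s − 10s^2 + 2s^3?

Apply the Euclidean algorithm:
  s^4 − 2s^3 − 3s^2 − 28s + 32 = ((1/2)s + 3/2)(2s^3 − 10s^2 − 16s + 96) + (20s^2 − 52s − 112)
  2s^3 − 10s^2 − 16s + 96 = ((1/10)s − 6/25)(20s^2 − 52s − 112) + (−(432/25)s + 1728/25)
  20s^2 − 52s − 112 = (−(125/108)s − 175/108)(−(432/25)s + 1728/25) + (0)
Last nonzero remainder: −(432/25)s + 1728/25. Dividing through by −432/25 gives the monic gcd s − 4.
Then lcm(f, g) = f·g / gcd(f, g); expanding and making the result monic gives the answer.

−384 + 304s + 96s^2 − s^3 − 13s^4 − 3s^5 + s^6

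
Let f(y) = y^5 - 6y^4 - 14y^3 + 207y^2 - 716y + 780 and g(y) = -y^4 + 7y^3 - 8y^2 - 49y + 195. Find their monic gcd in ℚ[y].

Euclidean algorithm in ℚ[y]:
  y^5 - 6y^4 - 14y^3 + 207y^2 - 716y + 780 = (-y - 1)(-y^4 + 7y^3 - 8y^2 - 49y + 195) + (-15y^3 + 150y^2 - 570y + 975)
  -y^4 + 7y^3 - 8y^2 - 49y + 195 = ((1/15)y + 1/5)(-15y^3 + 150y^2 - 570y + 975) + (0)
Last nonzero remainder: -15y^3 + 150y^2 - 570y + 975. Dividing through by -15 gives the monic gcd y^3 - 10y^2 + 38y - 65.

y^3 - 10y^2 + 38y - 65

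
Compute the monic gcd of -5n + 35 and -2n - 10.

1

Apply the Euclidean algorithm:
  -5n + 35 = (5/2)(-2n - 10) + (60)
  -2n - 10 = (-(1/30)n - 1/6)(60) + (0)
The last nonzero remainder is the constant 60, so the polynomials are coprime and gcd = 1.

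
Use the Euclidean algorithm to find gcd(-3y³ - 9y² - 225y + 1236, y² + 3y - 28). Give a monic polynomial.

y - 4

Repeated division with remainder:
  -3y³ - 9y² - 225y + 1236 = (-3y)(y² + 3y - 28) + (-309y + 1236)
  y² + 3y - 28 = (-(1/309)y - 7/309)(-309y + 1236) + (0)
Last nonzero remainder: -309y + 1236. Dividing through by -309 gives the monic gcd y - 4.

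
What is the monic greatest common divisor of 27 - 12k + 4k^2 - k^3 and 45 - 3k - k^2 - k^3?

-3 + k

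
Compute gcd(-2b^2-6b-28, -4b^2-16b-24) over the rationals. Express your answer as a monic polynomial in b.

Apply the Euclidean algorithm:
  -2b^2-6b-28 = (1/2)(-4b^2-16b-24) + (2b-16)
  -4b^2-16b-24 = (-2b-24)(2b-16) + (-408)
  2b-16 = (-(1/204)b+2/51)(-408) + (0)
The last nonzero remainder is the constant -408, so the polynomials are coprime and gcd = 1.

1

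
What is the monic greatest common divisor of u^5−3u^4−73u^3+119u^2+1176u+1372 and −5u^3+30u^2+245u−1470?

Repeated division with remainder:
  u^5−3u^4−73u^3+119u^2+1176u+1372 = (−(1/5)u^2−(3/5)u+6/5)(−5u^3+30u^2+245u−1470) + (−64u^2+3136)
  −5u^3+30u^2+245u−1470 = ((5/64)u−15/32)(−64u^2+3136) + (0)
Last nonzero remainder: −64u^2+3136. Dividing through by −64 gives the monic gcd u^2−49.

u^2−49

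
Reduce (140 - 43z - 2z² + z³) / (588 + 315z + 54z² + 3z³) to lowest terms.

(20 - 9z + z²)/(84 + 33z + 3z²)

Apply the Euclidean algorithm:
  z³ - 2z² - 43z + 140 = (1/3)(3z³ + 54z² + 315z + 588) + (-20z² - 148z - 56)
  3z³ + 54z² + 315z + 588 = (-(3/20)z - 159/100)(-20z² - 148z - 56) + ((1782/25)z + 12474/25)
  -20z² - 148z - 56 = (-(250/891)z - 100/891)((1782/25)z + 12474/25) + (0)
Last nonzero remainder: (1782/25)z + 12474/25. Dividing through by 1782/25 gives the monic gcd z + 7.
Cancel z + 7 from numerator and denominator to get the reduced form.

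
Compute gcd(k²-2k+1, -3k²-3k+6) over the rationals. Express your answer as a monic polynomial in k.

Euclidean algorithm in ℚ[k]:
  k²-2k+1 = (-1/3)(-3k²-3k+6) + (-3k+3)
  -3k²-3k+6 = (k+2)(-3k+3) + (0)
Last nonzero remainder: -3k+3. Dividing through by -3 gives the monic gcd k-1.

k-1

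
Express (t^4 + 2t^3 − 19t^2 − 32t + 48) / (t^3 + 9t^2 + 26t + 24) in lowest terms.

(t^2 − 5t + 4)/(t + 2)

Apply the Euclidean algorithm:
  t^4 + 2t^3 − 19t^2 − 32t + 48 = (t − 7)(t^3 + 9t^2 + 26t + 24) + (18t^2 + 126t + 216)
  t^3 + 9t^2 + 26t + 24 = ((1/18)t + 1/9)(18t^2 + 126t + 216) + (0)
Last nonzero remainder: 18t^2 + 126t + 216. Dividing through by 18 gives the monic gcd t^2 + 7t + 12.
Cancel t^2 + 7t + 12 from numerator and denominator to get the reduced form.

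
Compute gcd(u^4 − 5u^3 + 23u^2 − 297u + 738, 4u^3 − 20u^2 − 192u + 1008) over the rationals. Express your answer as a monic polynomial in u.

Repeated division with remainder:
  u^4 − 5u^3 + 23u^2 − 297u + 738 = ((1/4)u)(4u^3 − 20u^2 − 192u + 1008) + (71u^2 − 549u + 738)
  4u^3 − 20u^2 − 192u + 1008 = ((4/71)u + 776/5041)(71u^2 − 549u + 738) + (−(751440/5041)u + 4508640/5041)
  71u^2 − 549u + 738 = (−(357911/751440)u + 206681/250480)(−(751440/5041)u + 4508640/5041) + (0)
Last nonzero remainder: −(751440/5041)u + 4508640/5041. Dividing through by −751440/5041 gives the monic gcd u − 6.

u − 6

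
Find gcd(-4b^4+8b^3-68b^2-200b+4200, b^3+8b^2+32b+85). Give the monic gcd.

Apply the Euclidean algorithm:
  -4b^4+8b^3-68b^2-200b+4200 = (-4b+40)(b^3+8b^2+32b+85) + (-260b^2-1140b+800)
  b^3+8b^2+32b+85 = (-(1/260)b-47/3380)(-260b^2-1140b+800) + ((3249/169)b+16245/169)
  -260b^2-1140b+800 = (-(43940/3249)b+27040/3249)((3249/169)b+16245/169) + (0)
Last nonzero remainder: (3249/169)b+16245/169. Dividing through by 3249/169 gives the monic gcd b+5.

b+5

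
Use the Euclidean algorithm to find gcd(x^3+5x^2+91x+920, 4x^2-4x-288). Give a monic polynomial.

x+8

Apply the Euclidean algorithm:
  x^3+5x^2+91x+920 = ((1/4)x+3/2)(4x^2-4x-288) + (169x+1352)
  4x^2-4x-288 = ((4/169)x-36/169)(169x+1352) + (0)
Last nonzero remainder: 169x+1352. Dividing through by 169 gives the monic gcd x+8.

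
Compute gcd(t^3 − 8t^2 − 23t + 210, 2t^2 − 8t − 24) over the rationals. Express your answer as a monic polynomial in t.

By polynomial division,
  t^3 − 8t^2 − 23t + 210 = ((1/2)t − 2)(2t^2 − 8t − 24) + (−27t + 162)
  2t^2 − 8t − 24 = (−(2/27)t − 4/27)(−27t + 162) + (0)
Last nonzero remainder: −27t + 162. Dividing through by −27 gives the monic gcd t − 6.

t − 6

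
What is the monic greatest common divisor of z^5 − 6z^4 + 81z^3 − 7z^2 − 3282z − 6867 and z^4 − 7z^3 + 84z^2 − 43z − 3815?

z^3 − 12z^2 + 144z − 763

Repeated division with remainder:
  z^5 − 6z^4 + 81z^3 − 7z^2 − 3282z − 6867 = (z + 1)(z^4 − 7z^3 + 84z^2 − 43z − 3815) + (4z^3 − 48z^2 + 576z − 3052)
  z^4 − 7z^3 + 84z^2 − 43z − 3815 = ((1/4)z + 5/4)(4z^3 − 48z^2 + 576z − 3052) + (0)
Last nonzero remainder: 4z^3 − 48z^2 + 576z − 3052. Dividing through by 4 gives the monic gcd z^3 − 12z^2 + 144z − 763.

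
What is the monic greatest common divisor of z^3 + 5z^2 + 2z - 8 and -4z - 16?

z + 4

Repeated division with remainder:
  z^3 + 5z^2 + 2z - 8 = (-(1/4)z^2 - (1/4)z + 1/2)(-4z - 16) + (0)
Last nonzero remainder: -4z - 16. Dividing through by -4 gives the monic gcd z + 4.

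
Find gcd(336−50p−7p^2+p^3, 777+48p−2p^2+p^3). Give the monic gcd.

7+p

Apply the Euclidean algorithm:
  p^3−7p^2−50p+336 = (p^3−2p^2+48p+777) + (−5p^2−98p−441)
  p^3−2p^2+48p+777 = (−(1/5)p+108/25)(−5p^2−98p−441) + ((9579/25)p+67053/25)
  −5p^2−98p−441 = (−(125/9579)p−525/3193)((9579/25)p+67053/25) + (0)
Last nonzero remainder: (9579/25)p+67053/25. Dividing through by 9579/25 gives the monic gcd p+7.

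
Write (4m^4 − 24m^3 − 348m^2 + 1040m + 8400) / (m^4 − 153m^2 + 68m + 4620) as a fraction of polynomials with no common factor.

(4m + 20)/(m + 11)

Euclidean algorithm in ℚ[m]:
  4m^4 − 24m^3 − 348m^2 + 1040m + 8400 = (4)(m^4 − 153m^2 + 68m + 4620) + (−24m^3 + 264m^2 + 768m − 10080)
  m^4 − 153m^2 + 68m + 4620 = (−(1/24)m − 11/24)(−24m^3 + 264m^2 + 768m − 10080) + (0)
Last nonzero remainder: −24m^3 + 264m^2 + 768m − 10080. Dividing through by −24 gives the monic gcd m^3 − 11m^2 − 32m + 420.
Cancel m^3 − 11m^2 − 32m + 420 from numerator and denominator to get the reduced form.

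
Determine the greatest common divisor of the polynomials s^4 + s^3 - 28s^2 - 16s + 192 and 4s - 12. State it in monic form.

Euclidean algorithm in ℚ[s]:
  s^4 + s^3 - 28s^2 - 16s + 192 = ((1/4)s^3 + s^2 - 4s - 16)(4s - 12) + (0)
Last nonzero remainder: 4s - 12. Dividing through by 4 gives the monic gcd s - 3.

s - 3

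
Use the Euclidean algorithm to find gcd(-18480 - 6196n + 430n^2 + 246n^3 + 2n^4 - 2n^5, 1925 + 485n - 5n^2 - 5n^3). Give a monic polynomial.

-385 - 97n + n^2 + n^3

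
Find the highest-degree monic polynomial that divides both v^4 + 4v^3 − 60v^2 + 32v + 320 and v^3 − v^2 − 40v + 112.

Repeated division with remainder:
  v^4 + 4v^3 − 60v^2 + 32v + 320 = (v + 5)(v^3 − v^2 − 40v + 112) + (−15v^2 + 120v − 240)
  v^3 − v^2 − 40v + 112 = (−(1/15)v − 7/15)(−15v^2 + 120v − 240) + (0)
Last nonzero remainder: −15v^2 + 120v − 240. Dividing through by −15 gives the monic gcd v^2 − 8v + 16.

v^2 − 8v + 16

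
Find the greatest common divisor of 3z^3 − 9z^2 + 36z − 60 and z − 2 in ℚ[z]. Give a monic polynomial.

By polynomial division,
  3z^3 − 9z^2 + 36z − 60 = (3z^2 − 3z + 30)(z − 2) + (0)
The last nonzero remainder z − 2 is already monic.

z − 2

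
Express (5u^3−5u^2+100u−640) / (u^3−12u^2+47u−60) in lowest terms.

(5u^2+15u+160)/(u^2−8u+15)

Apply the Euclidean algorithm:
  5u^3−5u^2+100u−640 = (5)(u^3−12u^2+47u−60) + (55u^2−135u−340)
  u^3−12u^2+47u−60 = ((1/55)u−21/121)(55u^2−135u−340) + ((3600/121)u−14400/121)
  55u^2−135u−340 = ((1331/720)u+2057/720)((3600/121)u−14400/121) + (0)
Last nonzero remainder: (3600/121)u−14400/121. Dividing through by 3600/121 gives the monic gcd u−4.
Cancel u−4 from numerator and denominator to get the reduced form.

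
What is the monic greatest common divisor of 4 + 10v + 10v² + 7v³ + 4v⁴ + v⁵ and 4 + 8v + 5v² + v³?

Apply the Euclidean algorithm:
  v⁵ + 4v⁴ + 7v³ + 10v² + 10v + 4 = (v² − v + 4)(v³ + 5v² + 8v + 4) + (−6v² − 18v − 12)
  v³ + 5v² + 8v + 4 = (−(1/6)v − 1/3)(−6v² − 18v − 12) + (0)
Last nonzero remainder: −6v² − 18v − 12. Dividing through by −6 gives the monic gcd v² + 3v + 2.

2 + 3v + v²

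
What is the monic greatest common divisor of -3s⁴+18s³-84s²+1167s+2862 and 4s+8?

s+2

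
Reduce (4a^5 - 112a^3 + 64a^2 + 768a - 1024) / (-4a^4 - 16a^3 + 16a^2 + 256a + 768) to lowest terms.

(-a^3 + 12a - 16)/(a^2 + 4a + 12)

Repeated division with remainder:
  4a^5 - 112a^3 + 64a^2 + 768a - 1024 = (-a + 4)(-4a^4 - 16a^3 + 16a^2 + 256a + 768) + (-32a^3 + 256a^2 + 512a - 4096)
  -4a^4 - 16a^3 + 16a^2 + 256a + 768 = ((1/8)a + 3/2)(-32a^3 + 256a^2 + 512a - 4096) + (-432a^2 + 6912)
  -32a^3 + 256a^2 + 512a - 4096 = ((2/27)a - 16/27)(-432a^2 + 6912) + (0)
Last nonzero remainder: -432a^2 + 6912. Dividing through by -432 gives the monic gcd a^2 - 16.
Cancel a^2 - 16 from numerator and denominator to get the reduced form.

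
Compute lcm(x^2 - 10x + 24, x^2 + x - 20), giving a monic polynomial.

By polynomial division,
  x^2 - 10x + 24 = (x^2 + x - 20) + (-11x + 44)
  x^2 + x - 20 = (-(1/11)x - 5/11)(-11x + 44) + (0)
Last nonzero remainder: -11x + 44. Dividing through by -11 gives the monic gcd x - 4.
Then lcm(f, g) = f·g / gcd(f, g); expanding and making the result monic gives the answer.

x^3 - 5x^2 - 26x + 120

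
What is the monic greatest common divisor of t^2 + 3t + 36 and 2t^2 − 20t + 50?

1

By polynomial division,
  t^2 + 3t + 36 = (1/2)(2t^2 − 20t + 50) + (13t + 11)
  2t^2 − 20t + 50 = ((2/13)t − 282/169)(13t + 11) + (11552/169)
  13t + 11 = ((2197/11552)t + 1859/11552)(11552/169) + (0)
The last nonzero remainder is the constant 11552/169, so the polynomials are coprime and gcd = 1.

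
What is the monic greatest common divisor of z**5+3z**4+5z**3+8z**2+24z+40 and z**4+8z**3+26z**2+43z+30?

z**3+5z**2+11z+10

By polynomial division,
  z**5+3z**4+5z**3+8z**2+24z+40 = (z−5)(z**4+8z**3+26z**2+43z+30) + (19z**3+95z**2+209z+190)
  z**4+8z**3+26z**2+43z+30 = ((1/19)z+3/19)(19z**3+95z**2+209z+190) + (0)
Last nonzero remainder: 19z**3+95z**2+209z+190. Dividing through by 19 gives the monic gcd z**3+5z**2+11z+10.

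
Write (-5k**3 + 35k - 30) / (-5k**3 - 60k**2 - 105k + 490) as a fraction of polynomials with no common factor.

(k**2 + 2k - 3)/(k**2 + 14k + 49)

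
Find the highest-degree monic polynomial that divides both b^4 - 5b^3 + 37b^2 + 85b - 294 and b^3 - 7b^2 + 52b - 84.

Repeated division with remainder:
  b^4 - 5b^3 + 37b^2 + 85b - 294 = (b + 2)(b^3 - 7b^2 + 52b - 84) + (-b^2 + 65b - 126)
  b^3 - 7b^2 + 52b - 84 = (-b - 58)(-b^2 + 65b - 126) + (3696b - 7392)
  -b^2 + 65b - 126 = (-(1/3696)b + 3/176)(3696b - 7392) + (0)
Last nonzero remainder: 3696b - 7392. Dividing through by 3696 gives the monic gcd b - 2.

b - 2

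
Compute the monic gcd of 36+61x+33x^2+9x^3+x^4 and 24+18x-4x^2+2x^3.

1+x

Apply the Euclidean algorithm:
  x^4+9x^3+33x^2+61x+36 = ((1/2)x+11/2)(2x^3-4x^2+18x+24) + (46x^2-50x-96)
  2x^3-4x^2+18x+24 = ((1/23)x-21/529)(46x^2-50x-96) + ((10680/529)x+10680/529)
  46x^2-50x-96 = ((12167/5340)x-2116/445)((10680/529)x+10680/529) + (0)
Last nonzero remainder: (10680/529)x+10680/529. Dividing through by 10680/529 gives the monic gcd x+1.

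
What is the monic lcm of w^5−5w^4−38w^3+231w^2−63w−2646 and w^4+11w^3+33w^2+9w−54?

Apply the Euclidean algorithm:
  w^5−5w^4−38w^3+231w^2−63w−2646 = (w−16)(w^4+11w^3+33w^2+9w−54) + (105w^3+750w^2+135w−3510)
  w^4+11w^3+33w^2+9w−54 = ((1/105)w+9/245)(105w^3+750w^2+135w−3510) + ((204/49)w^2+(1836/49)w+3672/49)
  105w^3+750w^2+135w−3510 = ((1715/68)w−3185/68)((204/49)w^2+(1836/49)w+3672/49) + (0)
Last nonzero remainder: (204/49)w^2+(1836/49)w+3672/49. Dividing through by 204/49 gives the monic gcd w^2+9w+18.
Then lcm(f, g) = f·g / gcd(f, g); expanding and making the result monic gives the answer.

w^7−3w^6−51w^5+170w^4+513w^3−3465w^2−5103w+7938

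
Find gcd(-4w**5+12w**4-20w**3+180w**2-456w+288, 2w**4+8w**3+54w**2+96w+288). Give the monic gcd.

w**2+3w+12

Apply the Euclidean algorithm:
  -4w**5+12w**4-20w**3+180w**2-456w+288 = (-2w+14)(2w**4+8w**3+54w**2+96w+288) + (-24w**3-384w**2-1224w-3744)
  2w**4+8w**3+54w**2+96w+288 = (-(1/12)w+1)(-24w**3-384w**2-1224w-3744) + (336w**2+1008w+4032)
  -24w**3-384w**2-1224w-3744 = (-(1/14)w-13/14)(336w**2+1008w+4032) + (0)
Last nonzero remainder: 336w**2+1008w+4032. Dividing through by 336 gives the monic gcd w**2+3w+12.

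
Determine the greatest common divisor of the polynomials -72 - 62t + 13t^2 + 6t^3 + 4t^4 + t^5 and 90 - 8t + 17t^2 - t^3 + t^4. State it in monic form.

9 + t + t^2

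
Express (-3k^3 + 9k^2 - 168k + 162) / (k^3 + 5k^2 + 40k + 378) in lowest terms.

Repeated division with remainder:
  -3k^3 + 9k^2 - 168k + 162 = (-3)(k^3 + 5k^2 + 40k + 378) + (24k^2 - 48k + 1296)
  k^3 + 5k^2 + 40k + 378 = ((1/24)k + 7/24)(24k^2 - 48k + 1296) + (0)
Last nonzero remainder: 24k^2 - 48k + 1296. Dividing through by 24 gives the monic gcd k^2 - 2k + 54.
Cancel k^2 - 2k + 54 from numerator and denominator to get the reduced form.

(-3k + 3)/(k + 7)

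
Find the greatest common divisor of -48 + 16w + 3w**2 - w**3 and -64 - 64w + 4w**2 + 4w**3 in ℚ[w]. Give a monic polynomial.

By polynomial division,
  -w**3 + 3w**2 + 16w - 48 = (-1/4)(4w**3 + 4w**2 - 64w - 64) + (4w**2 - 64)
  4w**3 + 4w**2 - 64w - 64 = (w + 1)(4w**2 - 64) + (0)
Last nonzero remainder: 4w**2 - 64. Dividing through by 4 gives the monic gcd w**2 - 16.

-16 + w**2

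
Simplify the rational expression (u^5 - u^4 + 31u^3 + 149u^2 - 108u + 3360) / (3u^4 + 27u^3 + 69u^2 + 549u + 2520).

(u^2 - 3u + 28)/(3u + 21)

By polynomial division,
  u^5 - u^4 + 31u^3 + 149u^2 - 108u + 3360 = ((1/3)u - 10/3)(3u^4 + 27u^3 + 69u^2 + 549u + 2520) + (98u^3 + 196u^2 + 882u + 11760)
  3u^4 + 27u^3 + 69u^2 + 549u + 2520 = ((3/98)u + 3/14)(98u^3 + 196u^2 + 882u + 11760) + (0)
Last nonzero remainder: 98u^3 + 196u^2 + 882u + 11760. Dividing through by 98 gives the monic gcd u^3 + 2u^2 + 9u + 120.
Cancel u^3 + 2u^2 + 9u + 120 from numerator and denominator to get the reduced form.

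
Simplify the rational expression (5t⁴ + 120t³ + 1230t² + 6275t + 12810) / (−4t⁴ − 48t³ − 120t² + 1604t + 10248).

(−5t − 30)/(4t − 24)

Euclidean algorithm in ℚ[t]:
  5t⁴ + 120t³ + 1230t² + 6275t + 12810 = (−5/4)(−4t⁴ − 48t³ − 120t² + 1604t + 10248) + (60t³ + 1080t² + 8280t + 25620)
  −4t⁴ − 48t³ − 120t² + 1604t + 10248 = (−(1/15)t + 2/5)(60t³ + 1080t² + 8280t + 25620) + (0)
Last nonzero remainder: 60t³ + 1080t² + 8280t + 25620. Dividing through by 60 gives the monic gcd t³ + 18t² + 138t + 427.
Cancel t³ + 18t² + 138t + 427 from numerator and denominator to get the reduced form.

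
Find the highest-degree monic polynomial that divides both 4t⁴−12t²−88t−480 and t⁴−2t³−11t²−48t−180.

t³+4t²+13t+30

Apply the Euclidean algorithm:
  4t⁴−12t²−88t−480 = (4)(t⁴−2t³−11t²−48t−180) + (8t³+32t²+104t+240)
  t⁴−2t³−11t²−48t−180 = ((1/8)t−3/4)(8t³+32t²+104t+240) + (0)
Last nonzero remainder: 8t³+32t²+104t+240. Dividing through by 8 gives the monic gcd t³+4t²+13t+30.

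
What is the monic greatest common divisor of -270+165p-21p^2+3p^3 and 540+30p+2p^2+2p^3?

45-5p+p^2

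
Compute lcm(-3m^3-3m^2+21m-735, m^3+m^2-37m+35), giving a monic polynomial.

m^5-5m^4-8m^3+292m^2-1505m+1225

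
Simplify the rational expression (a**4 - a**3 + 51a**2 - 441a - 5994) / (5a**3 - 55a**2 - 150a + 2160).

By polynomial division,
  a**4 - a**3 + 51a**2 - 441a - 5994 = ((1/5)a + 2)(5a**3 - 55a**2 - 150a + 2160) + (191a**2 - 573a - 10314)
  5a**3 - 55a**2 - 150a + 2160 = ((5/191)a - 40/191)(191a**2 - 573a - 10314) + (0)
Last nonzero remainder: 191a**2 - 573a - 10314. Dividing through by 191 gives the monic gcd a**2 - 3a - 54.
Cancel a**2 - 3a - 54 from numerator and denominator to get the reduced form.

(a**2 + 2a + 111)/(5a - 40)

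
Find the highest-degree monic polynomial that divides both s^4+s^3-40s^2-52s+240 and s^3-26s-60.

Repeated division with remainder:
  s^4+s^3-40s^2-52s+240 = (s+1)(s^3-26s-60) + (-14s^2+34s+300)
  s^3-26s-60 = (-(1/14)s-17/98)(-14s^2+34s+300) + ((65/49)s-390/49)
  -14s^2+34s+300 = (-(686/65)s-490/13)((65/49)s-390/49) + (0)
Last nonzero remainder: (65/49)s-390/49. Dividing through by 65/49 gives the monic gcd s-6.

s-6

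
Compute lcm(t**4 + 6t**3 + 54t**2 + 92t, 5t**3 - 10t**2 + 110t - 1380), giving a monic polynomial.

t**5 + 18t**3 - 232t**2 - 552t

Repeated division with remainder:
  t**4 + 6t**3 + 54t**2 + 92t = ((1/5)t + 8/5)(5t**3 - 10t**2 + 110t - 1380) + (48t**2 + 192t + 2208)
  5t**3 - 10t**2 + 110t - 1380 = ((5/48)t - 5/8)(48t**2 + 192t + 2208) + (0)
Last nonzero remainder: 48t**2 + 192t + 2208. Dividing through by 48 gives the monic gcd t**2 + 4t + 46.
Then lcm(f, g) = f·g / gcd(f, g); expanding and making the result monic gives the answer.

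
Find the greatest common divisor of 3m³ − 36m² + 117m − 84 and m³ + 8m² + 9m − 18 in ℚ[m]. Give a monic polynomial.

m − 1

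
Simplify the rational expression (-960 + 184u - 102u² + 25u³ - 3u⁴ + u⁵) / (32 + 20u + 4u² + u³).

(-60 + 19u - 5u² + u³)/(2 + u)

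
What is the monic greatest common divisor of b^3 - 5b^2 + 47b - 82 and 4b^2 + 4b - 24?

Repeated division with remainder:
  b^3 - 5b^2 + 47b - 82 = ((1/4)b - 3/2)(4b^2 + 4b - 24) + (59b - 118)
  4b^2 + 4b - 24 = ((4/59)b + 12/59)(59b - 118) + (0)
Last nonzero remainder: 59b - 118. Dividing through by 59 gives the monic gcd b - 2.

b - 2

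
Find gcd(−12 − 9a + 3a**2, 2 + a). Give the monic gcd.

Repeated division with remainder:
  3a**2 − 9a − 12 = (3a − 15)(a + 2) + (18)
  a + 2 = ((1/18)a + 1/9)(18) + (0)
The last nonzero remainder is the constant 18, so the polynomials are coprime and gcd = 1.

1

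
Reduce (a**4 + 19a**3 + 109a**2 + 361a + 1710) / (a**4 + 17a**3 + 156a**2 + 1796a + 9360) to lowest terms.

Repeated division with remainder:
  a**4 + 19a**3 + 109a**2 + 361a + 1710 = (a**4 + 17a**3 + 156a**2 + 1796a + 9360) + (2a**3 - 47a**2 - 1435a - 7650)
  a**4 + 17a**3 + 156a**2 + 1796a + 9360 = ((1/2)a + 81/4)(2a**3 - 47a**2 - 1435a - 7650) + ((7301/4)a**2 + (138719/4)a + 328545/2)
  2a**3 - 47a**2 - 1435a - 7650 = ((8/7301)a - 340/7301)((7301/4)a**2 + (138719/4)a + 328545/2) + (0)
Last nonzero remainder: (7301/4)a**2 + (138719/4)a + 328545/2. Dividing through by 7301/4 gives the monic gcd a**2 + 19a + 90.
Cancel a**2 + 19a + 90 from numerator and denominator to get the reduced form.

(a**2 + 19)/(a**2 - 2a + 104)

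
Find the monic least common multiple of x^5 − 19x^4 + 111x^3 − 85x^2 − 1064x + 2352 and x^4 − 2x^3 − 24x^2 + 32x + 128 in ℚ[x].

x^7 − 13x^6 + 5x^5 + 429x^4 − 686x^3 − 4712x^2 + 5600x + 18816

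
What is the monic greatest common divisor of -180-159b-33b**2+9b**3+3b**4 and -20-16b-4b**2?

By polynomial division,
  3b**4+9b**3-33b**2-159b-180 = (-(3/4)b**2+(3/4)b+9)(-4b**2-16b-20) + (0)
Last nonzero remainder: -4b**2-16b-20. Dividing through by -4 gives the monic gcd b**2+4b+5.

5+4b+b**2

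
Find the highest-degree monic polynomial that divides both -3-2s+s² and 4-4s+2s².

Apply the Euclidean algorithm:
  s²-2s-3 = (1/2)(2s²-4s+4) + (-5)
  2s²-4s+4 = (-(2/5)s²+(4/5)s-4/5)(-5) + (0)
The last nonzero remainder is the constant -5, so the polynomials are coprime and gcd = 1.

1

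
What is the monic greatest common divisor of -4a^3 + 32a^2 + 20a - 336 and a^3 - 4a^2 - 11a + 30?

a + 3

Repeated division with remainder:
  -4a^3 + 32a^2 + 20a - 336 = (-4)(a^3 - 4a^2 - 11a + 30) + (16a^2 - 24a - 216)
  a^3 - 4a^2 - 11a + 30 = ((1/16)a - 5/32)(16a^2 - 24a - 216) + (-(5/4)a - 15/4)
  16a^2 - 24a - 216 = (-(64/5)a + 288/5)(-(5/4)a - 15/4) + (0)
Last nonzero remainder: -(5/4)a - 15/4. Dividing through by -5/4 gives the monic gcd a + 3.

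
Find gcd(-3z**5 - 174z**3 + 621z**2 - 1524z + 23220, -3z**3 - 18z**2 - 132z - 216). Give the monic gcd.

z**2 + 4z + 36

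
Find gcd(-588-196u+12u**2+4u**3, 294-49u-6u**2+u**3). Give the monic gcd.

-49+u**2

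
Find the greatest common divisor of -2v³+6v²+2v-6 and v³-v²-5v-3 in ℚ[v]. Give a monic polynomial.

By polynomial division,
  -2v³+6v²+2v-6 = (-2)(v³-v²-5v-3) + (4v²-8v-12)
  v³-v²-5v-3 = ((1/4)v+1/4)(4v²-8v-12) + (0)
Last nonzero remainder: 4v²-8v-12. Dividing through by 4 gives the monic gcd v²-2v-3.

v²-2v-3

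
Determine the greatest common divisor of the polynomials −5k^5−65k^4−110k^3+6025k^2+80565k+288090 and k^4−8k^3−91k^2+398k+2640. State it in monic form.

k^2−5k−66

Euclidean algorithm in ℚ[k]:
  −5k^5−65k^4−110k^3+6025k^2+80565k+288090 = (−5k−105)(k^4−8k^3−91k^2+398k+2640) + (−1405k^3−1540k^2+135555k+565290)
  k^4−8k^3−91k^2+398k+2640 = (−(1/1405)k+2556/394805)(−1405k^3−1540k^2+135555k+565290) + ((1219988/78961)k^2−(6099940/78961)k−80519208/78961)
  −1405k^3−1540k^2+135555k+565290 = (−(110940205/1219988)k−676300965/1219988)((1219988/78961)k^2−(6099940/78961)k−80519208/78961) + (0)
Last nonzero remainder: (1219988/78961)k^2−(6099940/78961)k−80519208/78961. Dividing through by 1219988/78961 gives the monic gcd k^2−5k−66.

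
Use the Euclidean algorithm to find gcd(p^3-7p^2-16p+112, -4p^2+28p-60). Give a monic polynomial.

1

By polynomial division,
  p^3-7p^2-16p+112 = (-(1/4)p)(-4p^2+28p-60) + (-31p+112)
  -4p^2+28p-60 = ((4/31)p-420/961)(-31p+112) + (-10620/961)
  -31p+112 = ((29791/10620)p-26908/2655)(-10620/961) + (0)
The last nonzero remainder is the constant -10620/961, so the polynomials are coprime and gcd = 1.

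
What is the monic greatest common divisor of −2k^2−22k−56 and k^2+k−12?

Euclidean algorithm in ℚ[k]:
  −2k^2−22k−56 = (−2)(k^2+k−12) + (−20k−80)
  k^2+k−12 = (−(1/20)k+3/20)(−20k−80) + (0)
Last nonzero remainder: −20k−80. Dividing through by −20 gives the monic gcd k+4.

k+4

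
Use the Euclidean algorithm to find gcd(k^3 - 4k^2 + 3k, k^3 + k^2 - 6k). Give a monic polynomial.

Apply the Euclidean algorithm:
  k^3 - 4k^2 + 3k = (k^3 + k^2 - 6k) + (-5k^2 + 9k)
  k^3 + k^2 - 6k = (-(1/5)k - 14/25)(-5k^2 + 9k) + (-(24/25)k)
  -5k^2 + 9k = ((125/24)k - 75/8)(-(24/25)k) + (0)
Last nonzero remainder: -(24/25)k. Dividing through by -24/25 gives the monic gcd k.

k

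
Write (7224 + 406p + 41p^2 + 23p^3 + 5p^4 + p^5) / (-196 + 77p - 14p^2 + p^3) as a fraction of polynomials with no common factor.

(258 + 79p + 12p^2 + p^3)/(-7 + p)

Repeated division with remainder:
  p^5 + 5p^4 + 23p^3 + 41p^2 + 406p + 7224 = (p^2 + 19p + 212)(p^3 - 14p^2 + 77p - 196) + (1742p^2 - 12194p + 48776)
  p^3 - 14p^2 + 77p - 196 = ((1/1742)p - 7/1742)(1742p^2 - 12194p + 48776) + (0)
Last nonzero remainder: 1742p^2 - 12194p + 48776. Dividing through by 1742 gives the monic gcd p^2 - 7p + 28.
Cancel p^2 - 7p + 28 from numerator and denominator to get the reduced form.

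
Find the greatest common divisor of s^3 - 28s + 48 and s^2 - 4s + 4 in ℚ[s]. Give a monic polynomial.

Apply the Euclidean algorithm:
  s^3 - 28s + 48 = (s + 4)(s^2 - 4s + 4) + (-16s + 32)
  s^2 - 4s + 4 = (-(1/16)s + 1/8)(-16s + 32) + (0)
Last nonzero remainder: -16s + 32. Dividing through by -16 gives the monic gcd s - 2.

s - 2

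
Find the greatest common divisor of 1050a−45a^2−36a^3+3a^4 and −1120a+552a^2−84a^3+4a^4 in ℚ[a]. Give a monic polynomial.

70a−17a^2+a^3

By polynomial division,
  3a^4−36a^3−45a^2+1050a = (3/4)(4a^4−84a^3+552a^2−1120a) + (27a^3−459a^2+1890a)
  4a^4−84a^3+552a^2−1120a = ((4/27)a−16/27)(27a^3−459a^2+1890a) + (0)
Last nonzero remainder: 27a^3−459a^2+1890a. Dividing through by 27 gives the monic gcd a^3−17a^2+70a.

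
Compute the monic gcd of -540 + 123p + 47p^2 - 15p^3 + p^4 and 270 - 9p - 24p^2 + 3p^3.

-15 - 2p + p^2

Euclidean algorithm in ℚ[p]:
  p^4 - 15p^3 + 47p^2 + 123p - 540 = ((1/3)p - 7/3)(3p^3 - 24p^2 - 9p + 270) + (-6p^2 + 12p + 90)
  3p^3 - 24p^2 - 9p + 270 = (-(1/2)p + 3)(-6p^2 + 12p + 90) + (0)
Last nonzero remainder: -6p^2 + 12p + 90. Dividing through by -6 gives the monic gcd p^2 - 2p - 15.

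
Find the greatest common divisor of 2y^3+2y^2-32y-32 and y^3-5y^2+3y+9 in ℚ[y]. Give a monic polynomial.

Apply the Euclidean algorithm:
  2y^3+2y^2-32y-32 = (2)(y^3-5y^2+3y+9) + (12y^2-38y-50)
  y^3-5y^2+3y+9 = ((1/12)y-11/72)(12y^2-38y-50) + ((49/36)y+49/36)
  12y^2-38y-50 = ((432/49)y-1800/49)((49/36)y+49/36) + (0)
Last nonzero remainder: (49/36)y+49/36. Dividing through by 49/36 gives the monic gcd y+1.

y+1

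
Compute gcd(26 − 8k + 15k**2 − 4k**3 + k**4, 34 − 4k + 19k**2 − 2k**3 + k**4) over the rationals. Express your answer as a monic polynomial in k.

2 + k**2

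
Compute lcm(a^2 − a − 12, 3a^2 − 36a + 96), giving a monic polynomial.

a^3 − 9a^2 − 4a + 96

Apply the Euclidean algorithm:
  a^2 − a − 12 = (1/3)(3a^2 − 36a + 96) + (11a − 44)
  3a^2 − 36a + 96 = ((3/11)a − 24/11)(11a − 44) + (0)
Last nonzero remainder: 11a − 44. Dividing through by 11 gives the monic gcd a − 4.
Then lcm(f, g) = f·g / gcd(f, g); expanding and making the result monic gives the answer.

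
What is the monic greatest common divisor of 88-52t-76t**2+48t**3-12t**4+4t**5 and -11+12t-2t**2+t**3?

Repeated division with remainder:
  4t**5-12t**4+48t**3-76t**2-52t+88 = (4t**2-4t-8)(t**3-2t**2+12t-11) + (0)
The last nonzero remainder t**3-2t**2+12t-11 is already monic.

-11+12t-2t**2+t**3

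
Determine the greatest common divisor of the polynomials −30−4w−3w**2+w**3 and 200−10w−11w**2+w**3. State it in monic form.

By polynomial division,
  w**3−3w**2−4w−30 = (w**3−11w**2−10w+200) + (8w**2+6w−230)
  w**3−11w**2−10w+200 = ((1/8)w−47/32)(8w**2+6w−230) + ((441/16)w−2205/16)
  8w**2+6w−230 = ((128/441)w+736/441)((441/16)w−2205/16) + (0)
Last nonzero remainder: (441/16)w−2205/16. Dividing through by 441/16 gives the monic gcd w−5.

−5+w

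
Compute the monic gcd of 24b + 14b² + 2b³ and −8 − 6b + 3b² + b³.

4 + b

Repeated division with remainder:
  2b³ + 14b² + 24b = (2)(b³ + 3b² − 6b − 8) + (8b² + 36b + 16)
  b³ + 3b² − 6b − 8 = ((1/8)b − 3/16)(8b² + 36b + 16) + (−(5/4)b − 5)
  8b² + 36b + 16 = (−(32/5)b − 16/5)(−(5/4)b − 5) + (0)
Last nonzero remainder: −(5/4)b − 5. Dividing through by −5/4 gives the monic gcd b + 4.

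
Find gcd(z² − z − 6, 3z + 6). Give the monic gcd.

z + 2

Apply the Euclidean algorithm:
  z² − z − 6 = ((1/3)z − 1)(3z + 6) + (0)
Last nonzero remainder: 3z + 6. Dividing through by 3 gives the monic gcd z + 2.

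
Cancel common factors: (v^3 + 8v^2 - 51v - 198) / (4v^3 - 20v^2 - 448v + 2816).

Repeated division with remainder:
  v^3 + 8v^2 - 51v - 198 = (1/4)(4v^3 - 20v^2 - 448v + 2816) + (13v^2 + 61v - 902)
  4v^3 - 20v^2 - 448v + 2816 = ((4/13)v - 504/169)(13v^2 + 61v - 902) + ((1936/169)v + 21296/169)
  13v^2 + 61v - 902 = ((2197/1936)v - 6929/968)((1936/169)v + 21296/169) + (0)
Last nonzero remainder: (1936/169)v + 21296/169. Dividing through by 1936/169 gives the monic gcd v + 11.
Cancel v + 11 from numerator and denominator to get the reduced form.

(v^2 - 3v - 18)/(4v^2 - 64v + 256)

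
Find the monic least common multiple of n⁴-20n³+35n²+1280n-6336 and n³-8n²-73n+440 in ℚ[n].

n⁵-25n⁴+135n³+1105n²-12736n+31680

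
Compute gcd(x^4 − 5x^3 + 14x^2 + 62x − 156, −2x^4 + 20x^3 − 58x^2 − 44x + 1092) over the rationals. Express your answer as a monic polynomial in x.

Repeated division with remainder:
  x^4 − 5x^3 + 14x^2 + 62x − 156 = (−1/2)(−2x^4 + 20x^3 − 58x^2 − 44x + 1092) + (5x^3 − 15x^2 + 40x + 390)
  −2x^4 + 20x^3 − 58x^2 − 44x + 1092 = (−(2/5)x + 14/5)(5x^3 − 15x^2 + 40x + 390) + (0)
Last nonzero remainder: 5x^3 − 15x^2 + 40x + 390. Dividing through by 5 gives the monic gcd x^3 − 3x^2 + 8x + 78.

x^3 − 3x^2 + 8x + 78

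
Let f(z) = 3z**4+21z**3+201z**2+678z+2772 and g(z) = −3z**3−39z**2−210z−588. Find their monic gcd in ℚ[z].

Repeated division with remainder:
  3z**4+21z**3+201z**2+678z+2772 = (−z+6)(−3z**3−39z**2−210z−588) + (225z**2+1350z+6300)
  −3z**3−39z**2−210z−588 = (−(1/75)z−7/75)(225z**2+1350z+6300) + (0)
Last nonzero remainder: 225z**2+1350z+6300. Dividing through by 225 gives the monic gcd z**2+6z+28.

z**2+6z+28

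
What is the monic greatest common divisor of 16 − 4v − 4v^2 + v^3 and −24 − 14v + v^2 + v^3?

−8 − 2v + v^2

By polynomial division,
  v^3 − 4v^2 − 4v + 16 = (v^3 + v^2 − 14v − 24) + (−5v^2 + 10v + 40)
  v^3 + v^2 − 14v − 24 = (−(1/5)v − 3/5)(−5v^2 + 10v + 40) + (0)
Last nonzero remainder: −5v^2 + 10v + 40. Dividing through by −5 gives the monic gcd v^2 − 2v − 8.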